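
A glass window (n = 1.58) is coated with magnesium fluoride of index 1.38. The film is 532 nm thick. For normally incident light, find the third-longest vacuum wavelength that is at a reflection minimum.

Ray reflecting at the top interface goes from n = 1.0 toward n = 1.38: a half-wave phase shift.
At the lower boundary (n = 1.38 to n = 1.58) the reflected ray undergoes a half-wave phase shift.
Net: no relative phase inversion (both shifts match).
For minimum reflection here: 2 n t = (m + ½) λ.
λ = 2 n t / (m + ½). The third-longest wavelength is m = 2: λ = 2 × 1.38 × 532 / 2.50 = 587 nm.

587 nm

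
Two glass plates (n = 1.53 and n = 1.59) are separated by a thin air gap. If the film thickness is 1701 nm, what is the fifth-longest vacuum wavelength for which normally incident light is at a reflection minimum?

680 nm

Top surface (1.53 → 1.0): reflection off a lower-index medium gives no phase shift.
Bottom surface (1.0 → 1.59): reflection off a higher-index medium gives a half-wave phase shift.
Exactly one π shift → a net half-wave offset.
With one net inversion, destructive interference in reflection requires 2 n t = m λ.
λ = 2 n t / m. The fifth-longest wavelength is m = 5: λ = 2 × 1.0 × 1701 / 5.00 = 680 nm.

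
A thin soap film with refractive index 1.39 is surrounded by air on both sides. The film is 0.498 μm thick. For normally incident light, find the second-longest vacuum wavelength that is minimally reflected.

Ray reflecting at the top interface goes from n = 1.0 toward n = 1.39: a half-wave phase shift.
Ray reflecting at the bottom interface goes from n = 1.39 toward n = 1.0: no phase shift.
Net: one phase inversion between the two reflected rays.
So the condition for destructive reflection is 2 n t = m λ.
λ = 2 n t / m. The second-longest wavelength is m = 2: λ = 2 × 1.39 × 498 / 2.00 = 692 nm.

692 nm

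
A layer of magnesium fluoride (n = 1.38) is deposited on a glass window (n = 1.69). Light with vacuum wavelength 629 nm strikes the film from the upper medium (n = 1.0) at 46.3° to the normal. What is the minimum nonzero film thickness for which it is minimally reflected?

134 nm

At the upper boundary (n = 1.0 to n = 1.38) the reflected ray undergoes a half-wave phase shift.
Bottom surface (1.38 → 1.69): reflection off a higher-index medium gives a half-wave phase shift.
The two reflections carry the same phase change, so no net offset.
So the condition for destructive reflection is 2 n t cos θ_r = (m + ½) λ.
Snell's law: 1.0 sin 46.3° = 1.38 sin θ_r → sin θ_r = 0.524, cos θ_r = 0.852.
Minimum at m = 0: t = λ / (4 n cos θ_r) = 629 / (4 × 1.38 × 0.852) = 134 nm.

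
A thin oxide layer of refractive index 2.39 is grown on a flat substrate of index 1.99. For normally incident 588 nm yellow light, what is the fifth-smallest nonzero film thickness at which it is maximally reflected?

Top surface (1.0 → 2.39): reflection off a higher-index medium gives a half-wave phase shift.
Ray reflecting at the bottom interface goes from n = 2.39 toward n = 1.99: no phase shift.
The two reflections differ by half a wavelength.
For bright reflection here: 2 n t = (m + ½) λ.
The fifth-smallest nonzero thickness corresponds to m = 4: t = (m + ½) λ / (2 n) = 4.50 × 588 / (2 × 2.39) = 554 nm.

554 nm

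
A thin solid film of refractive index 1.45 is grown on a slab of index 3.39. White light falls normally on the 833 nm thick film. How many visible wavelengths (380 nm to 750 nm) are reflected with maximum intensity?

Top surface (1.0 → 1.45): reflection off a higher-index medium gives a half-wave phase shift.
At the lower boundary (n = 1.45 to n = 3.39) the reflected ray undergoes a half-wave phase shift.
Net: no relative phase inversion (both shifts match).
With no net inversion, constructive interference in reflection requires 2 n t = m λ.
λ = 2 n t / m = 2416 / m nm.
m=3: 805 nm (IR); m=4: 604 nm (visible); m=5: 483 nm (visible); m=6: 403 nm (visible); m=7: 345 nm (UV).

3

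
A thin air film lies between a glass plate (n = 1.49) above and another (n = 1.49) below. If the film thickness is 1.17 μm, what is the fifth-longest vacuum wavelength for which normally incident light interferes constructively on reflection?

520 nm

Top surface (1.49 → 1.0): reflection off a lower-index medium gives no phase shift.
Bottom surface (1.0 → 1.49): reflection off a higher-index medium gives a half-wave phase shift.
Net: one phase inversion between the two reflected rays.
So the condition for constructive reflection is 2 n t = (m + ½) λ.
λ = 2 n t / (m + ½). The fifth-longest wavelength is m = 4: λ = 2 × 1.0 × 1170 / 4.50 = 520 nm.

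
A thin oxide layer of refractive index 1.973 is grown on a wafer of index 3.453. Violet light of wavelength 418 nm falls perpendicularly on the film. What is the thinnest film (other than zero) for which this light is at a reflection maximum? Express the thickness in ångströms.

1059 Å

Ray reflecting at the top interface goes from n = 1.0 toward n = 1.973: a half-wave phase shift.
Ray reflecting at the bottom interface goes from n = 1.973 toward n = 3.453: a half-wave phase shift.
Net: no relative phase inversion (both shifts match).
For bright reflection here: 2 n t = m λ.
Minimum nonzero at m = 1: t = λ / (2 n) = 418 / (2 × 1.973) = 106 nm.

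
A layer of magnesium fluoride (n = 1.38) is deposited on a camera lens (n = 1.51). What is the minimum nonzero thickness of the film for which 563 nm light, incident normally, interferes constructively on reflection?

Top surface (1.0 → 1.38): reflection off a higher-index medium gives a half-wave phase shift.
Bottom surface (1.38 → 1.51): reflection off a higher-index medium gives a half-wave phase shift.
Net: no relative phase inversion (both shifts match).
For strong reflection here: 2 n t = m λ.
Minimum nonzero at m = 1: t = λ / (2 n) = 563 / (2 × 1.38) = 204 nm.

204 nm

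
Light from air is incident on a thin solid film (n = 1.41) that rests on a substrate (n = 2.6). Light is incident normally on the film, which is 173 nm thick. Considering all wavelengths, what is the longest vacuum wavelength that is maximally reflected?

Ray reflecting at the top interface goes from n = 1.0 toward n = 1.41: a half-wave phase shift.
At the lower boundary (n = 1.41 to n = 2.6) the reflected ray undergoes a half-wave phase shift.
Zero or two π shifts → no net half-wave offset.
So the condition for constructive reflection is 2 n t = m λ.
λ = 2 n t / m. The longest wavelength is m = 1: λ = 2 × 1.41 × 173 / 1.00 = 488 nm.

488 nm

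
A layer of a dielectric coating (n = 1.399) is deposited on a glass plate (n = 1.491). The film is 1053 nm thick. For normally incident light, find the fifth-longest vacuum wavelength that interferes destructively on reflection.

Ray reflecting at the top interface goes from n = 1.0 toward n = 1.399: a half-wave phase shift.
Bottom surface (1.399 → 1.491): reflection off a higher-index medium gives a half-wave phase shift.
Zero or two π shifts → no net half-wave offset.
For weak reflection here: 2 n t = (m + ½) λ.
λ = 2 n t / (m + ½). The fifth-longest wavelength is m = 4: λ = 2 × 1.399 × 1053 / 4.50 = 655 nm.

655 nm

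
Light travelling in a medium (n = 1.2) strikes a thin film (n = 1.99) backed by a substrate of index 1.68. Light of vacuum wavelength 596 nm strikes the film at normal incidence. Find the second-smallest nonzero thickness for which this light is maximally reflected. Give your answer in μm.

0.225 μm

Ray reflecting at the top interface goes from n = 1.2 toward n = 1.99: a half-wave phase shift.
Ray reflecting at the bottom interface goes from n = 1.99 toward n = 1.68: no phase shift.
The two reflections differ by half a wavelength.
For strong reflection here: 2 n t = (m + ½) λ.
The second-smallest nonzero thickness corresponds to m = 1: t = (m + ½) λ / (2 n) = 1.50 × 596 / (2 × 1.99) = 225 nm.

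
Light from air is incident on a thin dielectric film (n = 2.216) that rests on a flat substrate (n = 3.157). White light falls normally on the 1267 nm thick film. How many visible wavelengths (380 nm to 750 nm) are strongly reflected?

7

Top surface (1.0 → 2.216): reflection off a higher-index medium gives a half-wave phase shift.
At the lower boundary (n = 2.216 to n = 3.157) the reflected ray undergoes a half-wave phase shift.
Zero or two π shifts → no net half-wave offset.
So the condition for constructive reflection is 2 n t = m λ.
λ = 2 n t / m = 5615 / m nm.
m=7: 802 nm (IR); m=8: 702 nm (visible); m=9: 624 nm (visible); m=10: 562 nm (visible); m=11: 510 nm (visible); m=12: 468 nm (visible); m=13: 432 nm (visible); m=14: 401 nm (visible); m=15: 374 nm (UV).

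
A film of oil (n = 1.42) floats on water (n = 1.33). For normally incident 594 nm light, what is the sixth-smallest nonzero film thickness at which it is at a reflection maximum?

1150 nm

Ray reflecting at the top interface goes from n = 1.0 toward n = 1.42: a half-wave phase shift.
Bottom surface (1.42 → 1.33): reflection off a lower-index medium gives no phase shift.
Net: one phase inversion between the two reflected rays.
With one net inversion, constructive interference in reflection requires 2 n t = (m + ½) λ.
The sixth-smallest nonzero thickness corresponds to m = 5: t = (m + ½) λ / (2 n) = 5.50 × 594 / (2 × 1.42) = 1150 nm.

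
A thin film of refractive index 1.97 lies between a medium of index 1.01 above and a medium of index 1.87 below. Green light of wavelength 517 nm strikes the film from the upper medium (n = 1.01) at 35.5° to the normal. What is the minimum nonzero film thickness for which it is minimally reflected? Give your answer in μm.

Ray reflecting at the top interface goes from n = 1.01 toward n = 1.97: a half-wave phase shift.
Ray reflecting at the bottom interface goes from n = 1.97 toward n = 1.87: no phase shift.
Net: one phase inversion between the two reflected rays.
With one net inversion, destructive interference in reflection requires 2 n t cos θ_r = m λ.
Snell's law: 1.01 sin 35.5° = 1.97 sin θ_r → sin θ_r = 0.298, cos θ_r = 0.955.
Minimum nonzero at m = 1: t = λ / (2 n cos θ_r) = 517 / (2 × 1.97 × 0.955) = 137 nm.

0.137 μm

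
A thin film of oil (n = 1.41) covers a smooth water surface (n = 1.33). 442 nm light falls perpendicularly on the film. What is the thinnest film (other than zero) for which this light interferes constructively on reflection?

78.4 nm

Ray reflecting at the top interface goes from n = 1.0 toward n = 1.41: a half-wave phase shift.
Bottom surface (1.41 → 1.33): reflection off a lower-index medium gives no phase shift.
Exactly one π shift → a net half-wave offset.
So the condition for constructive reflection is 2 n t = (m + ½) λ.
Minimum at m = 0: t = λ / (4 n) = 442 / (4 × 1.41) = 78.4 nm.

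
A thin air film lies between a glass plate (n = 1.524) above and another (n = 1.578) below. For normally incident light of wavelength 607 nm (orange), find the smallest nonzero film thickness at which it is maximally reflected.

Top surface (1.524 → 1.0): reflection off a lower-index medium gives no phase shift.
At the lower boundary (n = 1.0 to n = 1.578) the reflected ray undergoes a half-wave phase shift.
Net: one phase inversion between the two reflected rays.
So the condition for constructive reflection is 2 n t = (m + ½) λ.
Minimum at m = 0: t = λ / (4 n) = 607 / (4 × 1.0) = 152 nm.

152 nm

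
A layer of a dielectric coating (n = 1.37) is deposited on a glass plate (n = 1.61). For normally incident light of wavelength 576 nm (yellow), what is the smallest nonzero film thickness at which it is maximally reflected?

210 nm

Ray reflecting at the top interface goes from n = 1.0 toward n = 1.37: a half-wave phase shift.
Bottom surface (1.37 → 1.61): reflection off a higher-index medium gives a half-wave phase shift.
Net: no relative phase inversion (both shifts match).
With no net inversion, constructive interference in reflection requires 2 n t = m λ.
The smallest nonzero thickness corresponds to m = 1: t = m λ / (2 n) = 1.00 × 576 / (2 × 1.37) = 210 nm.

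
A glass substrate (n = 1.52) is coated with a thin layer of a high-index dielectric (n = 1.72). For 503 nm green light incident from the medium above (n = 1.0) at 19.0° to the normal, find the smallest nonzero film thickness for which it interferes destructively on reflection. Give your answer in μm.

0.149 μm

At the upper boundary (n = 1.0 to n = 1.72) the reflected ray undergoes a half-wave phase shift.
At the lower boundary (n = 1.72 to n = 1.52) the reflected ray undergoes no phase shift.
The two reflections differ by half a wavelength.
With one net inversion, destructive interference in reflection requires 2 n t cos θ_r = m λ.
Snell's law: 1.0 sin 19.0° = 1.72 sin θ_r → sin θ_r = 0.189, cos θ_r = 0.982.
Minimum nonzero at m = 1: t = λ / (2 n cos θ_r) = 503 / (2 × 1.72 × 0.982) = 149 nm.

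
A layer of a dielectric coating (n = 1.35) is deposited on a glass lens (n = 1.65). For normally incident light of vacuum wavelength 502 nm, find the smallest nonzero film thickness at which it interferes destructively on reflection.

93.0 nm

At the upper boundary (n = 1.0 to n = 1.35) the reflected ray undergoes a half-wave phase shift.
Ray reflecting at the bottom interface goes from n = 1.35 toward n = 1.65: a half-wave phase shift.
Zero or two π shifts → no net half-wave offset.
For dark reflection here: 2 n t = (m + ½) λ.
Minimum at m = 0: t = λ / (4 n) = 502 / (4 × 1.35) = 93.0 nm.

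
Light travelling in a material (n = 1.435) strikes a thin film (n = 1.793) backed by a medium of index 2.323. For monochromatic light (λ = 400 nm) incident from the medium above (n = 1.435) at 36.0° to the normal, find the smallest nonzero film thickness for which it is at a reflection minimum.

63.2 nm

Ray reflecting at the top interface goes from n = 1.435 toward n = 1.793: a half-wave phase shift.
Bottom surface (1.793 → 2.323): reflection off a higher-index medium gives a half-wave phase shift.
Net: no relative phase inversion (both shifts match).
For minimum reflection here: 2 n t cos θ_r = (m + ½) λ.
Snell's law: 1.435 sin 36.0° = 1.793 sin θ_r → sin θ_r = 0.470, cos θ_r = 0.882.
Minimum at m = 0: t = λ / (4 n cos θ_r) = 400 / (4 × 1.793 × 0.882) = 63.2 nm.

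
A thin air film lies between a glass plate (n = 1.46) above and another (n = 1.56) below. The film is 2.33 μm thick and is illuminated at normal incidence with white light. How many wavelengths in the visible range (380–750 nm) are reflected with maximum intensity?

Top surface (1.46 → 1.0): reflection off a lower-index medium gives no phase shift.
Ray reflecting at the bottom interface goes from n = 1.0 toward n = 1.56: a half-wave phase shift.
Net: one phase inversion between the two reflected rays.
So the condition for constructive reflection is 2 n t = (m + ½) λ.
λ = 2 n t / (m + ½) = 4660 / (m + ½) nm.
m=5: 847 nm (IR); m=6: 717 nm (visible); m=7: 621 nm (visible); m=8: 548 nm (visible); m=9: 491 nm (visible); m=10: 444 nm (visible); m=11: 405 nm (visible); m=12: 373 nm (UV).

6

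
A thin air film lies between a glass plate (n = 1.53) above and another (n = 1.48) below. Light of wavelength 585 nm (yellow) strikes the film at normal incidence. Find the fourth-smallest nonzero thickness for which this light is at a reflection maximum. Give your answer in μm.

1.02 μm

Ray reflecting at the top interface goes from n = 1.53 toward n = 1.0: no phase shift.
Ray reflecting at the bottom interface goes from n = 1.0 toward n = 1.48: a half-wave phase shift.
The two reflections differ by half a wavelength.
So the condition for constructive reflection is 2 n t = (m + ½) λ.
The fourth-smallest nonzero thickness corresponds to m = 3: t = (m + ½) λ / (2 n) = 3.50 × 585 / (2 × 1.0) = 1024 nm.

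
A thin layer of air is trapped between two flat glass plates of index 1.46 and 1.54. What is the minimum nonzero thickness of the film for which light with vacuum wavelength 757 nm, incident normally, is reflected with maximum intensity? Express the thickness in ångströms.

Top surface (1.46 → 1.0): reflection off a lower-index medium gives no phase shift.
Ray reflecting at the bottom interface goes from n = 1.0 toward n = 1.54: a half-wave phase shift.
Net: one phase inversion between the two reflected rays.
For strong reflection here: 2 n t = (m + ½) λ.
Minimum at m = 0: t = λ / (4 n) = 757 / (4 × 1.0) = 189 nm.

1893 Å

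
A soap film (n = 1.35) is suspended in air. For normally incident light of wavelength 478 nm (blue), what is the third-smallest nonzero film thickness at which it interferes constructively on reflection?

443 nm

Ray reflecting at the top interface goes from n = 1.0 toward n = 1.35: a half-wave phase shift.
At the lower boundary (n = 1.35 to n = 1.0) the reflected ray undergoes no phase shift.
Exactly one π shift → a net half-wave offset.
So the condition for constructive reflection is 2 n t = (m + ½) λ.
The third-smallest nonzero thickness corresponds to m = 2: t = (m + ½) λ / (2 n) = 2.50 × 478 / (2 × 1.35) = 443 nm.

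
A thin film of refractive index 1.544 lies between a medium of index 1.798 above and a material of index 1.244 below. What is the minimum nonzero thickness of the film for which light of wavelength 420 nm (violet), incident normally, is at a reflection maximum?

136 nm

Ray reflecting at the top interface goes from n = 1.798 toward n = 1.544: no phase shift.
Bottom surface (1.544 → 1.244): reflection off a lower-index medium gives no phase shift.
The two reflections carry the same phase change, so no net offset.
So the condition for constructive reflection is 2 n t = m λ.
Minimum nonzero at m = 1: t = λ / (2 n) = 420 / (2 × 1.544) = 136 nm.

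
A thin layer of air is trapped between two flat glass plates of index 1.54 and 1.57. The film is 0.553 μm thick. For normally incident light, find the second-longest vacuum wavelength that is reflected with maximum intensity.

737 nm

At the upper boundary (n = 1.54 to n = 1.0) the reflected ray undergoes no phase shift.
Bottom surface (1.0 → 1.57): reflection off a higher-index medium gives a half-wave phase shift.
The two reflections differ by half a wavelength.
With one net inversion, constructive interference in reflection requires 2 n t = (m + ½) λ.
λ = 2 n t / (m + ½). The second-longest wavelength is m = 1: λ = 2 × 1.0 × 553 / 1.50 = 737 nm.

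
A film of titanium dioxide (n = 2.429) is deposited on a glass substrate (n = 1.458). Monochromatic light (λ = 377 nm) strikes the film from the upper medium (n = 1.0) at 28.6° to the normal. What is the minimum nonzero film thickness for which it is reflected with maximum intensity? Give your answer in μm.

0.0396 μm

Ray reflecting at the top interface goes from n = 1.0 toward n = 2.429: a half-wave phase shift.
Ray reflecting at the bottom interface goes from n = 2.429 toward n = 1.458: no phase shift.
The two reflections differ by half a wavelength.
So the condition for constructive reflection is 2 n t cos θ_r = (m + ½) λ.
Snell's law: 1.0 sin 28.6° = 2.429 sin θ_r → sin θ_r = 0.197, cos θ_r = 0.980.
Minimum at m = 0: t = λ / (4 n cos θ_r) = 377 / (4 × 2.429 × 0.980) = 39.6 nm.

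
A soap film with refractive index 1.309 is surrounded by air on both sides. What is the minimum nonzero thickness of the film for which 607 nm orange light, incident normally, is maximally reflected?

At the upper boundary (n = 1.0 to n = 1.309) the reflected ray undergoes a half-wave phase shift.
Bottom surface (1.309 → 1.0): reflection off a lower-index medium gives no phase shift.
The two reflections differ by half a wavelength.
So the condition for constructive reflection is 2 n t = (m + ½) λ.
Minimum at m = 0: t = λ / (4 n) = 607 / (4 × 1.309) = 116 nm.

116 nm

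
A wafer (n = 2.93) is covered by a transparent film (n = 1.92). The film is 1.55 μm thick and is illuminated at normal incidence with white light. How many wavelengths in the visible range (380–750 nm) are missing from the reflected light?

Ray reflecting at the top interface goes from n = 1.0 toward n = 1.92: a half-wave phase shift.
Ray reflecting at the bottom interface goes from n = 1.92 toward n = 2.93: a half-wave phase shift.
The two reflections carry the same phase change, so no net offset.
So the condition for destructive reflection is 2 n t = (m + ½) λ.
λ = 2 n t / (m + ½) = 5952 / (m + ½) nm.
m=7: 794 nm (IR); m=8: 700 nm (visible); m=9: 627 nm (visible); m=10: 567 nm (visible); m=11: 518 nm (visible); m=12: 476 nm (visible); m=13: 441 nm (visible); m=14: 410 nm (visible); m=15: 384 nm (visible); m=16: 361 nm (UV).

8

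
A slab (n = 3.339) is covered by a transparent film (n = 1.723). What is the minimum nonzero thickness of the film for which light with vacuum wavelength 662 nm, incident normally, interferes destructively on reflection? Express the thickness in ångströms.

961 Å

At the upper boundary (n = 1.0 to n = 1.723) the reflected ray undergoes a half-wave phase shift.
At the lower boundary (n = 1.723 to n = 3.339) the reflected ray undergoes a half-wave phase shift.
The two reflections carry the same phase change, so no net offset.
With no net inversion, destructive interference in reflection requires 2 n t = (m + ½) λ.
Minimum at m = 0: t = λ / (4 n) = 662 / (4 × 1.723) = 96.1 nm.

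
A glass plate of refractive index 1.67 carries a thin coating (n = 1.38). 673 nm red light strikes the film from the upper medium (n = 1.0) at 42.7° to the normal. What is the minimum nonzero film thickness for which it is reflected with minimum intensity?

At the upper boundary (n = 1.0 to n = 1.38) the reflected ray undergoes a half-wave phase shift.
Ray reflecting at the bottom interface goes from n = 1.38 toward n = 1.67: a half-wave phase shift.
The two reflections carry the same phase change, so no net offset.
With no net inversion, destructive interference in reflection requires 2 n t cos θ_r = (m + ½) λ.
Snell's law: 1.0 sin 42.7° = 1.38 sin θ_r → sin θ_r = 0.491, cos θ_r = 0.871.
Minimum at m = 0: t = λ / (4 n cos θ_r) = 673 / (4 × 1.38 × 0.871) = 140 nm.

140 nm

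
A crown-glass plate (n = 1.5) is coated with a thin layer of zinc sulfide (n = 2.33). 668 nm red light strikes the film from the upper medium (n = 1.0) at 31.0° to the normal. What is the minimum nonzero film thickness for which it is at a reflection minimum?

147 nm

Ray reflecting at the top interface goes from n = 1.0 toward n = 2.33: a half-wave phase shift.
Bottom surface (2.33 → 1.5): reflection off a lower-index medium gives no phase shift.
The two reflections differ by half a wavelength.
For weak reflection here: 2 n t cos θ_r = m λ.
Snell's law: 1.0 sin 31.0° = 2.33 sin θ_r → sin θ_r = 0.221, cos θ_r = 0.975.
Minimum nonzero at m = 1: t = λ / (2 n cos θ_r) = 668 / (2 × 2.33 × 0.975) = 147 nm.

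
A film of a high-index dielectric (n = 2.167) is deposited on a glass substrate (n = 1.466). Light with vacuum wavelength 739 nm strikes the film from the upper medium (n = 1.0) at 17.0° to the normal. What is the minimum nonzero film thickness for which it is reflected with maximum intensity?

Ray reflecting at the top interface goes from n = 1.0 toward n = 2.167: a half-wave phase shift.
Ray reflecting at the bottom interface goes from n = 2.167 toward n = 1.466: no phase shift.
Exactly one π shift → a net half-wave offset.
So the condition for constructive reflection is 2 n t cos θ_r = (m + ½) λ.
Snell's law: 1.0 sin 17.0° = 2.167 sin θ_r → sin θ_r = 0.135, cos θ_r = 0.991.
Minimum at m = 0: t = λ / (4 n cos θ_r) = 739 / (4 × 2.167 × 0.991) = 86.0 nm.

86.0 nm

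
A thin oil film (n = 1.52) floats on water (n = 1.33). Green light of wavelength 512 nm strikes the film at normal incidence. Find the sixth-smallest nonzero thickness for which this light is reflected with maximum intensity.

926 nm

Ray reflecting at the top interface goes from n = 1.0 toward n = 1.52: a half-wave phase shift.
Bottom surface (1.52 → 1.33): reflection off a lower-index medium gives no phase shift.
Net: one phase inversion between the two reflected rays.
For maximum reflection here: 2 n t = (m + ½) λ.
The sixth-smallest nonzero thickness corresponds to m = 5: t = (m + ½) λ / (2 n) = 5.50 × 512 / (2 × 1.52) = 926 nm.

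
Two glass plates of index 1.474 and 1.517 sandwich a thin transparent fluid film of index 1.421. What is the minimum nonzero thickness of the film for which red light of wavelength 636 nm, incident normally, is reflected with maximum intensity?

At the upper boundary (n = 1.474 to n = 1.421) the reflected ray undergoes no phase shift.
Ray reflecting at the bottom interface goes from n = 1.421 toward n = 1.517: a half-wave phase shift.
Exactly one π shift → a net half-wave offset.
For strong reflection here: 2 n t = (m + ½) λ.
Minimum at m = 0: t = λ / (4 n) = 636 / (4 × 1.421) = 112 nm.

112 nm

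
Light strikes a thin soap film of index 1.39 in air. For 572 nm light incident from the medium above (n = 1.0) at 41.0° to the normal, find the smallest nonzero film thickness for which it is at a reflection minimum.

233 nm

Top surface (1.0 → 1.39): reflection off a higher-index medium gives a half-wave phase shift.
Bottom surface (1.39 → 1.0): reflection off a lower-index medium gives no phase shift.
Net: one phase inversion between the two reflected rays.
So the condition for destructive reflection is 2 n t cos θ_r = m λ.
Snell's law: 1.0 sin 41.0° = 1.39 sin θ_r → sin θ_r = 0.472, cos θ_r = 0.882.
Minimum nonzero at m = 1: t = λ / (2 n cos θ_r) = 572 / (2 × 1.39 × 0.882) = 233 nm.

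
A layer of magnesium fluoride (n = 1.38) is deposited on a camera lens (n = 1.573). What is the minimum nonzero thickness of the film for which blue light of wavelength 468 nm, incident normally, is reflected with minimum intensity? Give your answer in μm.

0.0848 μm

Ray reflecting at the top interface goes from n = 1.0 toward n = 1.38: a half-wave phase shift.
At the lower boundary (n = 1.38 to n = 1.573) the reflected ray undergoes a half-wave phase shift.
Net: no relative phase inversion (both shifts match).
So the condition for destructive reflection is 2 n t = (m + ½) λ.
Minimum at m = 0: t = λ / (4 n) = 468 / (4 × 1.38) = 84.8 nm.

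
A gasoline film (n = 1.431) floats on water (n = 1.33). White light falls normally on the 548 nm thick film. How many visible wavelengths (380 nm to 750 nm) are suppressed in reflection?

2

Top surface (1.0 → 1.431): reflection off a higher-index medium gives a half-wave phase shift.
Bottom surface (1.431 → 1.33): reflection off a lower-index medium gives no phase shift.
Exactly one π shift → a net half-wave offset.
So the condition for destructive reflection is 2 n t = m λ.
λ = 2 n t / m = 1568 / m nm.
m=2: 784 nm (IR); m=3: 523 nm (visible); m=4: 392 nm (visible); m=5: 314 nm (UV).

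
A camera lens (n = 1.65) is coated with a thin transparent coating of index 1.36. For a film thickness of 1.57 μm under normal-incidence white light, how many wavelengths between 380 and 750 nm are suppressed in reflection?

5

Ray reflecting at the top interface goes from n = 1.0 toward n = 1.36: a half-wave phase shift.
At the lower boundary (n = 1.36 to n = 1.65) the reflected ray undergoes a half-wave phase shift.
Net: no relative phase inversion (both shifts match).
With no net inversion, destructive interference in reflection requires 2 n t = (m + ½) λ.
λ = 2 n t / (m + ½) = 4270 / (m + ½) nm.
m=5: 776 nm (IR); m=6: 657 nm (visible); m=7: 569 nm (visible); m=8: 502 nm (visible); m=9: 450 nm (visible); m=10: 407 nm (visible); m=11: 371 nm (UV).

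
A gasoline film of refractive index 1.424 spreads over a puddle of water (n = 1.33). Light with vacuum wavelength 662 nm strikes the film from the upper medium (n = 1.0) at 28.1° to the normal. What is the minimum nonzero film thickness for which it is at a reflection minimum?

Top surface (1.0 → 1.424): reflection off a higher-index medium gives a half-wave phase shift.
Bottom surface (1.424 → 1.33): reflection off a lower-index medium gives no phase shift.
Exactly one π shift → a net half-wave offset.
So the condition for destructive reflection is 2 n t cos θ_r = m λ.
Snell's law: 1.0 sin 28.1° = 1.424 sin θ_r → sin θ_r = 0.331, cos θ_r = 0.944.
Minimum nonzero at m = 1: t = λ / (2 n cos θ_r) = 662 / (2 × 1.424 × 0.944) = 246 nm.

246 nm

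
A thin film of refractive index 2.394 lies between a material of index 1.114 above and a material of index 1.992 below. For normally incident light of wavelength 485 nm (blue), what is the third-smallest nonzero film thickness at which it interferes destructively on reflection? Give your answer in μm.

Ray reflecting at the top interface goes from n = 1.114 toward n = 2.394: a half-wave phase shift.
Bottom surface (2.394 → 1.992): reflection off a lower-index medium gives no phase shift.
The two reflections differ by half a wavelength.
For dark reflection here: 2 n t = m λ.
The third-smallest nonzero thickness corresponds to m = 3: t = m λ / (2 n) = 3.00 × 485 / (2 × 2.394) = 304 nm.

0.304 μm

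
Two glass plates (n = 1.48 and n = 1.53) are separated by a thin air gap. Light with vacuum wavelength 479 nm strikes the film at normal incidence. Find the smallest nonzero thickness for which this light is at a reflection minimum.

240 nm

Top surface (1.48 → 1.0): reflection off a lower-index medium gives no phase shift.
Ray reflecting at the bottom interface goes from n = 1.0 toward n = 1.53: a half-wave phase shift.
Net: one phase inversion between the two reflected rays.
With one net inversion, destructive interference in reflection requires 2 n t = m λ.
The smallest nonzero thickness corresponds to m = 1: t = m λ / (2 n) = 1.00 × 479 / (2 × 1.0) = 240 nm.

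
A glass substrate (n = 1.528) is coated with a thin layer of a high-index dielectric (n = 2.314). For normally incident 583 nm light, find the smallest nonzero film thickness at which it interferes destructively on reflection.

126 nm

Ray reflecting at the top interface goes from n = 1.0 toward n = 2.314: a half-wave phase shift.
Bottom surface (2.314 → 1.528): reflection off a lower-index medium gives no phase shift.
The two reflections differ by half a wavelength.
With one net inversion, destructive interference in reflection requires 2 n t = m λ.
Minimum nonzero at m = 1: t = λ / (2 n) = 583 / (2 × 2.314) = 126 nm.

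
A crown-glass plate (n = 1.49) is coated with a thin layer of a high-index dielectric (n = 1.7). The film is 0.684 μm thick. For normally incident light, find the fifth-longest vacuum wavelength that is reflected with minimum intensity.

At the upper boundary (n = 1.0 to n = 1.7) the reflected ray undergoes a half-wave phase shift.
At the lower boundary (n = 1.7 to n = 1.49) the reflected ray undergoes no phase shift.
Exactly one π shift → a net half-wave offset.
For weak reflection here: 2 n t = m λ.
λ = 2 n t / m. The fifth-longest wavelength is m = 5: λ = 2 × 1.7 × 684 / 5.00 = 465 nm.

465 nm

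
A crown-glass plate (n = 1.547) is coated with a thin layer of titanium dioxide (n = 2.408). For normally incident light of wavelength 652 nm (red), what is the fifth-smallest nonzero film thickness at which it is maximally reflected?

Ray reflecting at the top interface goes from n = 1.0 toward n = 2.408: a half-wave phase shift.
Bottom surface (2.408 → 1.547): reflection off a lower-index medium gives no phase shift.
The two reflections differ by half a wavelength.
So the condition for constructive reflection is 2 n t = (m + ½) λ.
The fifth-smallest nonzero thickness corresponds to m = 4: t = (m + ½) λ / (2 n) = 4.50 × 652 / (2 × 2.408) = 609 nm.

609 nm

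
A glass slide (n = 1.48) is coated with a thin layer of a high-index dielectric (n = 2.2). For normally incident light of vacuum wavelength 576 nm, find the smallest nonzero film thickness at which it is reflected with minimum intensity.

131 nm

Top surface (1.0 → 2.2): reflection off a higher-index medium gives a half-wave phase shift.
Ray reflecting at the bottom interface goes from n = 2.2 toward n = 1.48: no phase shift.
Net: one phase inversion between the two reflected rays.
For minimum reflection here: 2 n t = m λ.
Minimum nonzero at m = 1: t = λ / (2 n) = 576 / (2 × 2.2) = 131 nm.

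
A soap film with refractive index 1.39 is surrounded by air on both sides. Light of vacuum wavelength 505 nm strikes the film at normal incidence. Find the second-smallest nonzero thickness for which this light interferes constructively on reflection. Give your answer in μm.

Ray reflecting at the top interface goes from n = 1.0 toward n = 1.39: a half-wave phase shift.
At the lower boundary (n = 1.39 to n = 1.0) the reflected ray undergoes no phase shift.
Net: one phase inversion between the two reflected rays.
With one net inversion, constructive interference in reflection requires 2 n t = (m + ½) λ.
The second-smallest nonzero thickness corresponds to m = 1: t = (m + ½) λ / (2 n) = 1.50 × 505 / (2 × 1.39) = 272 nm.

0.272 μm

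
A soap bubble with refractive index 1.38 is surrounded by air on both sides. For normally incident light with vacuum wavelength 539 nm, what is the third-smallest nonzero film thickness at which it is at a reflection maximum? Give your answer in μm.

0.488 μm

Ray reflecting at the top interface goes from n = 1.0 toward n = 1.38: a half-wave phase shift.
Ray reflecting at the bottom interface goes from n = 1.38 toward n = 1.0: no phase shift.
Exactly one π shift → a net half-wave offset.
For maximum reflection here: 2 n t = (m + ½) λ.
The third-smallest nonzero thickness corresponds to m = 2: t = (m + ½) λ / (2 n) = 2.50 × 539 / (2 × 1.38) = 488 nm.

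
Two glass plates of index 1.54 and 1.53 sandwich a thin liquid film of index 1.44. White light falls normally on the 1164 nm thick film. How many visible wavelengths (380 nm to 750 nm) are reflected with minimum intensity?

Top surface (1.54 → 1.44): reflection off a lower-index medium gives no phase shift.
At the lower boundary (n = 1.44 to n = 1.53) the reflected ray undergoes a half-wave phase shift.
Exactly one π shift → a net half-wave offset.
So the condition for destructive reflection is 2 n t = m λ.
λ = 2 n t / m = 3352 / m nm.
m=4: 838 nm (IR); m=5: 670 nm (visible); m=6: 559 nm (visible); m=7: 479 nm (visible); m=8: 419 nm (visible); m=9: 372 nm (UV).

4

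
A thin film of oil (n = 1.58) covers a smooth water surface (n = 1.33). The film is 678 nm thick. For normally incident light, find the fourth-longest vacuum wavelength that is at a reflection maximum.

612 nm

Top surface (1.0 → 1.58): reflection off a higher-index medium gives a half-wave phase shift.
At the lower boundary (n = 1.58 to n = 1.33) the reflected ray undergoes no phase shift.
Exactly one π shift → a net half-wave offset.
So the condition for constructive reflection is 2 n t = (m + ½) λ.
λ = 2 n t / (m + ½). The fourth-longest wavelength is m = 3: λ = 2 × 1.58 × 678 / 3.50 = 612 nm.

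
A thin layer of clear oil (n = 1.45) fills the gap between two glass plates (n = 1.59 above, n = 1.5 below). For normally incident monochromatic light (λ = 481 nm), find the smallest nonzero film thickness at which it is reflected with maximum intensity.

Ray reflecting at the top interface goes from n = 1.59 toward n = 1.45: no phase shift.
Bottom surface (1.45 → 1.5): reflection off a higher-index medium gives a half-wave phase shift.
The two reflections differ by half a wavelength.
For strong reflection here: 2 n t = (m + ½) λ.
Minimum at m = 0: t = λ / (4 n) = 481 / (4 × 1.45) = 82.9 nm.

82.9 nm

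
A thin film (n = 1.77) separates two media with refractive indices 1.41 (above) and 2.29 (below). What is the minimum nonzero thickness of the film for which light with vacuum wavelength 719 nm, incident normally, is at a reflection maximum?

203 nm

Top surface (1.41 → 1.77): reflection off a higher-index medium gives a half-wave phase shift.
Ray reflecting at the bottom interface goes from n = 1.77 toward n = 2.29: a half-wave phase shift.
Zero or two π shifts → no net half-wave offset.
So the condition for constructive reflection is 2 n t = m λ.
Minimum nonzero at m = 1: t = λ / (2 n) = 719 / (2 × 1.77) = 203 nm.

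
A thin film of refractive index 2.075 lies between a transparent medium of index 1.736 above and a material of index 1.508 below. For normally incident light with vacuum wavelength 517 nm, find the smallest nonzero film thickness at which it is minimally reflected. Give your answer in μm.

At the upper boundary (n = 1.736 to n = 2.075) the reflected ray undergoes a half-wave phase shift.
At the lower boundary (n = 2.075 to n = 1.508) the reflected ray undergoes no phase shift.
The two reflections differ by half a wavelength.
So the condition for destructive reflection is 2 n t = m λ.
Minimum nonzero at m = 1: t = λ / (2 n) = 517 / (2 × 2.075) = 125 nm.

0.125 μm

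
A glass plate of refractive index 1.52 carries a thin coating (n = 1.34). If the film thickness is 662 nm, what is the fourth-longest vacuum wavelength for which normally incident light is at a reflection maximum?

444 nm

Top surface (1.0 → 1.34): reflection off a higher-index medium gives a half-wave phase shift.
At the lower boundary (n = 1.34 to n = 1.52) the reflected ray undergoes a half-wave phase shift.
The two reflections carry the same phase change, so no net offset.
So the condition for constructive reflection is 2 n t = m λ.
λ = 2 n t / m. The fourth-longest wavelength is m = 4: λ = 2 × 1.34 × 662 / 4.00 = 444 nm.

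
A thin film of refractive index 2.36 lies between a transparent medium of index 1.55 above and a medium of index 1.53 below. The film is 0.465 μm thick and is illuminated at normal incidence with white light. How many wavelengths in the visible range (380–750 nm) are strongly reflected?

At the upper boundary (n = 1.55 to n = 2.36) the reflected ray undergoes a half-wave phase shift.
At the lower boundary (n = 2.36 to n = 1.53) the reflected ray undergoes no phase shift.
Net: one phase inversion between the two reflected rays.
So the condition for constructive reflection is 2 n t = (m + ½) λ.
λ = 2 n t / (m + ½) = 2195 / (m + ½) nm.
m=2: 878 nm (IR); m=3: 627 nm (visible); m=4: 488 nm (visible); m=5: 399 nm (visible); m=6: 338 nm (UV).

3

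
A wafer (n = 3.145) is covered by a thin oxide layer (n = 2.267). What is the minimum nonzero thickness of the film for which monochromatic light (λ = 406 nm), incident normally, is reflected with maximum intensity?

89.5 nm

Ray reflecting at the top interface goes from n = 1.0 toward n = 2.267: a half-wave phase shift.
Bottom surface (2.267 → 3.145): reflection off a higher-index medium gives a half-wave phase shift.
Net: no relative phase inversion (both shifts match).
For strong reflection here: 2 n t = m λ.
Minimum nonzero at m = 1: t = λ / (2 n) = 406 / (2 × 2.267) = 89.5 nm.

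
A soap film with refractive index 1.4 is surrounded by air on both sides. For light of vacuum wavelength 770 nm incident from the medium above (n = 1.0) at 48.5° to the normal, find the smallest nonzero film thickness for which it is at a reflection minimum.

At the upper boundary (n = 1.0 to n = 1.4) the reflected ray undergoes a half-wave phase shift.
At the lower boundary (n = 1.4 to n = 1.0) the reflected ray undergoes no phase shift.
The two reflections differ by half a wavelength.
For dark reflection here: 2 n t cos θ_r = m λ.
Snell's law: 1.0 sin 48.5° = 1.4 sin θ_r → sin θ_r = 0.535, cos θ_r = 0.845.
Minimum nonzero at m = 1: t = λ / (2 n cos θ_r) = 770 / (2 × 1.4 × 0.845) = 325 nm.

325 nm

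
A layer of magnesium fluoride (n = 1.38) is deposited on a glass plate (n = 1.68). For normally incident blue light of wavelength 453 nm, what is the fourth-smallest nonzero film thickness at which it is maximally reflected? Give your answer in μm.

0.657 μm

Ray reflecting at the top interface goes from n = 1.0 toward n = 1.38: a half-wave phase shift.
Bottom surface (1.38 → 1.68): reflection off a higher-index medium gives a half-wave phase shift.
Zero or two π shifts → no net half-wave offset.
So the condition for constructive reflection is 2 n t = m λ.
The fourth-smallest nonzero thickness corresponds to m = 4: t = m λ / (2 n) = 4.00 × 453 / (2 × 1.38) = 657 nm.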